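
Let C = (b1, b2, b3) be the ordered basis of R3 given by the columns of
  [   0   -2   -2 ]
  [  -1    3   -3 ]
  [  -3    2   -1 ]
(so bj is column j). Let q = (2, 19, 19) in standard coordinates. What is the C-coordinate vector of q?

(-4, 2, -3)

[q]_C is the unique c with M c = q, where M has columns b1, ..., b3.
Gaussian elimination on [M | q] yields c = (-4, 2, -3).
Check: -4b1 + 2b2 - 3b3 = (2, 19, 19).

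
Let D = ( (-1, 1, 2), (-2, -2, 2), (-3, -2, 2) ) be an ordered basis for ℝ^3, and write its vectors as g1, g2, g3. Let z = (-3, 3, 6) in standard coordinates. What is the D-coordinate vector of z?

We seek scalars with c_1 g1 + ... + c_3 g3 = z; equivalently solve M c = z where the columns of M are g1, ..., g3.
Solving this 3x3 system gives c = (3, 0, 0).
Check: 3g1 + 0·g2 + 0·g3 = (-3, 3, 6).

(3, 0, 0)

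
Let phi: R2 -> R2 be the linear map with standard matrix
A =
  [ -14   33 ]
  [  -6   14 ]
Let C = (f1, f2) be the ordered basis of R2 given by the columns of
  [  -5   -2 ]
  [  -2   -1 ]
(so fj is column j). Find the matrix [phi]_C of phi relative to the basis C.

Let P have columns f1, f2. Then [phi]_C = P^(-1) A P.
Here det P = 1, so P^(-1) is integer; computing A P first and then P^(-1)(A P) gives [[0, 1], [-2, 0]].

[[0, 1], [-2, 0]]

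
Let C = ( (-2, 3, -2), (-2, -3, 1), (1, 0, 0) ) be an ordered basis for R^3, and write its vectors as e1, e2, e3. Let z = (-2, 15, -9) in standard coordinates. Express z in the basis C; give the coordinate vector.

(4, -1, 4)

[z]_C is the unique c with M c = z, where M has columns e1, ..., e3.
Gaussian elimination on [M | z] yields c = (4, -1, 4).
Check: 4e1 - e2 + 4e3 = (-2, 15, -9).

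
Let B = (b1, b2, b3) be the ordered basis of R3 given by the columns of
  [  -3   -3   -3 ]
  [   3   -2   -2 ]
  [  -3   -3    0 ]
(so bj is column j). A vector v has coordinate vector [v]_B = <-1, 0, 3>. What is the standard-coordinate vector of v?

<-6, -9, 3>

v = M [v]_B, where M has columns b1, ..., b3.
Carrying out the matrix-vector product, v = <-6, -9, 3>.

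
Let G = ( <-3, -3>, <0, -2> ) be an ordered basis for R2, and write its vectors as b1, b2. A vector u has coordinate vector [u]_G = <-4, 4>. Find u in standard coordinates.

By definition u = -4b1 + 4b2.
Summing componentwise gives <12, 4>.

<12, 4>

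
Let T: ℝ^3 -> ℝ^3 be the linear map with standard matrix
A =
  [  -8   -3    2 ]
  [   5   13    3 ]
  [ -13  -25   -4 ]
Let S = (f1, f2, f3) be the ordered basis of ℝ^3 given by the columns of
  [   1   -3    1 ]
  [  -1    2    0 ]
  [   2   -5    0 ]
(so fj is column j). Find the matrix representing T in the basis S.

The j-th column of [T]_S is [T(fj)]_S.
T(f1) = A f1 = <-1, -2, 4> = 2f1 + 0·f2 - 3f3, so column 1 is <2, 0, -3>.
Repeating for f2, f3 and assembling the columns gives [[2, 2, 1], [0, -1, 3], [-3, 3, 0]].

[[2, 2, 1], [0, -1, 3], [-3, 3, 0]]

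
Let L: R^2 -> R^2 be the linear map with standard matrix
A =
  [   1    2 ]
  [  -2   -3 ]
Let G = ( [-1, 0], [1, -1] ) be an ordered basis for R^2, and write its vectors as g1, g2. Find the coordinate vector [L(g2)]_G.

[0, -1]

Column 2 of [L]_G is the G-coordinate vector of L(g2).
In standard coordinates L(g2) = A g2 = [-1, 1].
Converting to G: [-1, 1] = 0·g1 - g2, so the coordinate vector is [0, -1].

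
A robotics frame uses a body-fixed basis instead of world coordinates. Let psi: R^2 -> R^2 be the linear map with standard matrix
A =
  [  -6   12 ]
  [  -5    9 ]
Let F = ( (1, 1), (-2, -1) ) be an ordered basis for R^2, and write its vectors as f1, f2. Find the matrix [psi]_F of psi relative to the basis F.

With P the matrix whose columns are f1, f2, [psi]_F = P^(-1) A P.
Column by column: psi(f1) = A f1 = (6, 4); its F-coordinates (2, -2) give column 1.
Continuing for each basis vector yields [psi]_F = [[2, 2], [-2, 1]].

[[2, 2], [-2, 1]]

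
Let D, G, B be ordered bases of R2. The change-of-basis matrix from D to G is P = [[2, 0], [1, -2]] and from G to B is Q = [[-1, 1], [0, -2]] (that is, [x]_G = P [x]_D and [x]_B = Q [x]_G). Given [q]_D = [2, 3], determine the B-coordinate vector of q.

[-8, 8]

Apply P to get G-coordinates [4, -4], then Q to get B-coordinates.
The result is [q]_B = [-8, 8].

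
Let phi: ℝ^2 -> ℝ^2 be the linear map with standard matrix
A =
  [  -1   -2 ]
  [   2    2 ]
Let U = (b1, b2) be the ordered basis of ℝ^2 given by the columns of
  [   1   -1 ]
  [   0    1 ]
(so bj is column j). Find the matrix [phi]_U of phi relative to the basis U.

[[1, -1], [2, 0]]

The j-th column of [phi]_U is [phi(bj)]_U.
phi(b1) = A b1 = [-1, 2] = b1 + 2b2, so column 1 is [1, 2].
Repeating for b2 and assembling the columns gives [[1, -1], [2, 0]].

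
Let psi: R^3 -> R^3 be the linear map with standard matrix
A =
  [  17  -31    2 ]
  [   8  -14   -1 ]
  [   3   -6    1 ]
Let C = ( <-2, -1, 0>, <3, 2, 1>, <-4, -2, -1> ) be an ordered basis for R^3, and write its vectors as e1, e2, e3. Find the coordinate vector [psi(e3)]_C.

Compute psi(e3) = A e3 = <-8, -3, -1> in standard coordinates.
Then write this in C-coordinates: solve for y in y_1 e1 + ... + y_3 e3 = <-8, -3, -1>.
This gives y = <1, 2, 3>, which is column 3 of [psi]_C.

<1, 2, 3>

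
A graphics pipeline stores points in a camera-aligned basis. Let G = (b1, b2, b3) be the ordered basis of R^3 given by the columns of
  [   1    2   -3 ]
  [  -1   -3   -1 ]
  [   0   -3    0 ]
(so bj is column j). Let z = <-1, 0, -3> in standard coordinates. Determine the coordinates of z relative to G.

We seek scalars with c_1 b1 + ... + c_3 b3 = z; equivalently solve M c = z where the columns of M are b1, ..., b3.
Gaussian elimination on [M | z] yields c = (-3, 1, 0).
Check: -3b1 + b2 + 0·b3 = <-1, 0, -3>.

<-3, 1, 0>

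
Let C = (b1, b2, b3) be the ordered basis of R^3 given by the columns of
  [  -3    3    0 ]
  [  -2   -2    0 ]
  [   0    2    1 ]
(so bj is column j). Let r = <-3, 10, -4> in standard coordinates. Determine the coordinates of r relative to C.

We seek scalars with c_1 b1 + ... + c_3 b3 = r; equivalently solve M c = r where the columns of M are b1, ..., b3.
Gaussian elimination on [M | r] yields c = (-2, -3, 2).
Check: -2b1 - 3b2 + 2b3 = <-3, 10, -4>.

<-2, -3, 2>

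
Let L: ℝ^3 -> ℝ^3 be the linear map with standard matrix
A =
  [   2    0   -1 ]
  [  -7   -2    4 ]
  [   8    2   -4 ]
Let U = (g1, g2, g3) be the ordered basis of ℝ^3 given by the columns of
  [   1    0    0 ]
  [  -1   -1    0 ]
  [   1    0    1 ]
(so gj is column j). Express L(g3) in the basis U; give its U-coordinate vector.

[-1, -3, -3]

Column 3 of [L]_U is the U-coordinate vector of L(g3).
In standard coordinates L(g3) = A g3 = [-1, 4, -4].
Converting to U: [-1, 4, -4] = -g1 - 3g2 - 3g3, so the coordinate vector is [-1, -3, -3].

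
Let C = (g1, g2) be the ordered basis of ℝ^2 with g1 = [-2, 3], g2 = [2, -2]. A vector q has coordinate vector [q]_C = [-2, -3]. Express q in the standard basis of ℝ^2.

[-2, 0]

The coordinates say q = -2g1 - 3g2; adding the scaled basis vectors gives [-2, 0].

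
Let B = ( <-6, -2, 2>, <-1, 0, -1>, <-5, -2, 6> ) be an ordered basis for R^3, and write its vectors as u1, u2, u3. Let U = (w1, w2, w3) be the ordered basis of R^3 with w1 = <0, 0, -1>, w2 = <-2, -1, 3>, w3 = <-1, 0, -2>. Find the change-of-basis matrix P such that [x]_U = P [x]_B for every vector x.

Let M have columns uj and N have columns wj. Then for every x, N [x]_U = x = M [x]_B, so P = N^(-1) M.
Since det N = 1, N^(-1) has integer entries; multiplying gives P = [[0, -1, -2], [2, 0, 2], [2, 1, 1]].

[[0, -1, -2], [2, 0, 2], [2, 1, 1]]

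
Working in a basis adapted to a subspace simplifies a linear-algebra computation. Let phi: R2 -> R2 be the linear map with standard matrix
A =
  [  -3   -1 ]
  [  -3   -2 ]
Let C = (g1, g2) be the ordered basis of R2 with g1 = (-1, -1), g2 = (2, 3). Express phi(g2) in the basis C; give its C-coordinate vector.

(3, -3)

Column 2 of [phi]_C is the C-coordinate vector of phi(g2).
In standard coordinates phi(g2) = A g2 = (-9, -12).
Converting to C: (-9, -12) = 3g1 - 3g2, so the coordinate vector is (3, -3).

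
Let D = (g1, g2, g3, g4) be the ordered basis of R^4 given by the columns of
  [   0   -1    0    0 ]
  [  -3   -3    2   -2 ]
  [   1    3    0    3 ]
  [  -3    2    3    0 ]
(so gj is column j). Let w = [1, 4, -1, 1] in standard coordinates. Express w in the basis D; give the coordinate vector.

[w]_D is the unique c with M c = w, where M has columns g1, ..., g4.
Solving this 4x4 system gives c = (-1, -1, 0, 1).
Check: -g1 - g2 + 0·g3 + g4 = [1, 4, -1, 1].

[-1, -1, 0, 1]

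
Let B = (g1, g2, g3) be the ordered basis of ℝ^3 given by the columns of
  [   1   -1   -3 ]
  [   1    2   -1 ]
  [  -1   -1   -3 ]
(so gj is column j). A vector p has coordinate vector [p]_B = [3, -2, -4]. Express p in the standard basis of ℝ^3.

By definition p = 3g1 - 2g2 - 4g3.
Summing componentwise gives [17, 3, 11].

[17, 3, 11]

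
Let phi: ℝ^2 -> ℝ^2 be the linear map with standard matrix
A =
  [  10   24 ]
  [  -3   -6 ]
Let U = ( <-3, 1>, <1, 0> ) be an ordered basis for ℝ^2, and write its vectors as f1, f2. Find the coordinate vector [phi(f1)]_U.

Column 1 of [phi]_U is the U-coordinate vector of phi(f1).
In standard coordinates phi(f1) = A f1 = <-6, 3>.
Converting to U: <-6, 3> = 3f1 + 3f2, so the coordinate vector is <3, 3>.

<3, 3>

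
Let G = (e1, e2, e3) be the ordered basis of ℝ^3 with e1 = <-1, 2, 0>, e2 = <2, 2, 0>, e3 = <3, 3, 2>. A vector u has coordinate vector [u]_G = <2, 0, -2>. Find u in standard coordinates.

<-8, -2, -4>

The coordinates say u = 2e1 + 0·e2 - 2e3; adding the scaled basis vectors gives <-8, -2, -4>.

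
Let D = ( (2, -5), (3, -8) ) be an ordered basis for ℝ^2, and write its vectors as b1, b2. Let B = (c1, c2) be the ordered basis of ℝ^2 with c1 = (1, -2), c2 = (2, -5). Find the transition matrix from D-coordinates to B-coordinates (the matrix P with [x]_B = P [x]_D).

[[0, -1], [1, 2]]

Let M have columns bj and N have columns cj. Then for every x, N [x]_B = x = M [x]_D, so P = N^(-1) M.
Since det N = -1, N^(-1) has integer entries; multiplying gives P = [[0, -1], [1, 2]].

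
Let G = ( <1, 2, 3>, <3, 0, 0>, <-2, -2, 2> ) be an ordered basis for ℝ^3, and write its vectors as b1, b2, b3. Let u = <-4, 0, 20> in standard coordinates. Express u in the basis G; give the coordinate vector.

[u]_G is the unique c with M c = u, where M has columns b1, ..., b3.
Row-reducing the augmented matrix [M | u] gives c = (4, 0, 4).
Check: 4b1 + 0·b2 + 4b3 = <-4, 0, 20>.

<4, 0, 4>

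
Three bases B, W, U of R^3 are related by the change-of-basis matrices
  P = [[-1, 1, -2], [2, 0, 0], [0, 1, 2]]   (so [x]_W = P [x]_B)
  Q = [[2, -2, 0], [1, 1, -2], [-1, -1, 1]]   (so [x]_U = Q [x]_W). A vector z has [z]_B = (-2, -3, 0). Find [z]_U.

(6, 1, 2)

Apply P to get W-coordinates (-1, -4, -3), then Q to get U-coordinates.
The result is [z]_U = (6, 1, 2).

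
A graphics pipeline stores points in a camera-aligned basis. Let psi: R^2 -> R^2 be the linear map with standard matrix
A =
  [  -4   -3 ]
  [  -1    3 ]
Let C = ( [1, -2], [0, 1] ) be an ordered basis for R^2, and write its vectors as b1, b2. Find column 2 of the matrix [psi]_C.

Column 2 of [psi]_C is the C-coordinate vector of psi(b2).
In standard coordinates psi(b2) = A b2 = [-3, 3].
Converting to C: [-3, 3] = -3b1 - 3b2, so the coordinate vector is [-3, -3].

[-3, -3]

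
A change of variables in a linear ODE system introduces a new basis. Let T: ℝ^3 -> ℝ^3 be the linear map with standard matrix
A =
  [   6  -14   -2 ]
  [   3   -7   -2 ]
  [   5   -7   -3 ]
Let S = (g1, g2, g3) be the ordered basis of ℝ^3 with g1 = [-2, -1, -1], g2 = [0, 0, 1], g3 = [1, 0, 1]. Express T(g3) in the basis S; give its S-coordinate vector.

Column 3 of [T]_S is the S-coordinate vector of T(g3).
In standard coordinates T(g3) = A g3 = [4, 1, 2].
Converting to S: [4, 1, 2] = -g1 - g2 + 2g3, so the coordinate vector is [-1, -1, 2].

[-1, -1, 2]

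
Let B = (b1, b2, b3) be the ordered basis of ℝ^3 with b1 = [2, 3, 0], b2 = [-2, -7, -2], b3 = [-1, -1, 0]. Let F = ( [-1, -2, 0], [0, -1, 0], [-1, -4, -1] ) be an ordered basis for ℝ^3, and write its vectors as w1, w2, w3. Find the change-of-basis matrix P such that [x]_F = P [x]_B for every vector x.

[[-2, 0, 1], [1, -1, -1], [0, 2, 0]]

Let M have columns bj and N have columns wj. Then for every x, N [x]_F = x = M [x]_B, so P = N^(-1) M.
Since det N = -1, N^(-1) has integer entries; multiplying gives P = [[-2, 0, 1], [1, -1, -1], [0, 2, 0]].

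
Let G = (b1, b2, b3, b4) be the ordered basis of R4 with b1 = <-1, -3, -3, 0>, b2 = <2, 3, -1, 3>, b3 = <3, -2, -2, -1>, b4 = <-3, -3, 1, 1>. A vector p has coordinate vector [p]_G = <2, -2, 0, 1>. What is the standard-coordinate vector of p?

<-9, -15, -3, -5>

The coordinates say p = 2b1 - 2b2 + 0·b3 + b4; adding the scaled basis vectors gives <-9, -15, -3, -5>.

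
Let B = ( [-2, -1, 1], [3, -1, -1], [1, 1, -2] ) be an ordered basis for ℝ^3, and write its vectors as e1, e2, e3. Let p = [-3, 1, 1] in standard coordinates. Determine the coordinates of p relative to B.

We seek scalars with c_1 e1 + ... + c_3 e3 = p; equivalently solve M c = p where the columns of M are e1, ..., e3.
Solving this 3x3 system gives c = (0, -1, 0).
Check: 0·e1 - e2 + 0·e3 = [-3, 1, 1].

[0, -1, 0]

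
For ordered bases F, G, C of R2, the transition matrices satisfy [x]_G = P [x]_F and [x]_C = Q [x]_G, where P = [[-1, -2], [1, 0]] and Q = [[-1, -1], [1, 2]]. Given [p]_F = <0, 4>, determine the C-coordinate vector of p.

<8, -8>

Apply P to get G-coordinates <-8, 0>, then Q to get C-coordinates.
The result is [p]_C = <8, -8>.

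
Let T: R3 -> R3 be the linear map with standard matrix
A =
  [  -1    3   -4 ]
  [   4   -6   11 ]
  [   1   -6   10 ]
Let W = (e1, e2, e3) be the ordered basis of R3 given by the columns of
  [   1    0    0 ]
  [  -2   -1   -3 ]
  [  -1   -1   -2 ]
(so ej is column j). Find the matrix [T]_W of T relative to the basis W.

The j-th column of [T]_W is [T(ej)]_W.
T(e1) = A e1 = <-3, 5, 3> = -3e1 - 2e2 + e3, so column 1 is <-3, -2, 1>.
Repeating for e2, e3 and assembling the columns gives [[-3, 1, -1], [-2, 3, -3], [1, 0, 3]].

[[-3, 1, -1], [-2, 3, -3], [1, 0, 3]]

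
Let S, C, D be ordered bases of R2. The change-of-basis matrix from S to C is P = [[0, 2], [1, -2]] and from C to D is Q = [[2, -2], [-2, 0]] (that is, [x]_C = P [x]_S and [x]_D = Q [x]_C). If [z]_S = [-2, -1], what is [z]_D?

First [z]_C = P [z]_S = [-2, 0].
Then [z]_D = Q [z]_C = [-4, 4].

[-4, 4]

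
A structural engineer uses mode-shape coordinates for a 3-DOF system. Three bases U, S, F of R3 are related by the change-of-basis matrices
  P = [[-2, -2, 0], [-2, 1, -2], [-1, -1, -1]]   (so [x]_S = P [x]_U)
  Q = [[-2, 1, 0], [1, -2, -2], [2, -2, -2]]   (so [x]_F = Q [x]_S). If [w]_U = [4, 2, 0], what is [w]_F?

[18, 12, 0]

Apply P to get S-coordinates [-12, -6, -6], then Q to get F-coordinates.
The result is [w]_F = [18, 12, 0].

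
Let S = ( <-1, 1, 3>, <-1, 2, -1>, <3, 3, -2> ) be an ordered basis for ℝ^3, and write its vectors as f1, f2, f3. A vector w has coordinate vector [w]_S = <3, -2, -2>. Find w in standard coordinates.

By definition w = 3f1 - 2f2 - 2f3.
Summing componentwise gives <-7, -7, 15>.

<-7, -7, 15>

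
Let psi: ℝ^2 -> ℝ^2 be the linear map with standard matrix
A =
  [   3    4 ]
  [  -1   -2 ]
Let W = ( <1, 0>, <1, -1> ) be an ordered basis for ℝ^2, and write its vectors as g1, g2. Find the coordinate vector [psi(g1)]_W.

Column 1 of [psi]_W is the W-coordinate vector of psi(g1).
In standard coordinates psi(g1) = A g1 = <3, -1>.
Converting to W: <3, -1> = 2g1 + g2, so the coordinate vector is <2, 1>.

<2, 1>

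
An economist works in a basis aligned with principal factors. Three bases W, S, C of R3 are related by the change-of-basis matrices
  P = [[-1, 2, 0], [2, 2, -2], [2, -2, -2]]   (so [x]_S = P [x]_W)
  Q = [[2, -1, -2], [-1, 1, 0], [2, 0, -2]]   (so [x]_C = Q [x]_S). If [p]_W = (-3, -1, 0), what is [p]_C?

First [p]_S = P [p]_W = (1, -8, -4).
Then [p]_C = Q [p]_S = (18, -9, 10).

(18, -9, 10)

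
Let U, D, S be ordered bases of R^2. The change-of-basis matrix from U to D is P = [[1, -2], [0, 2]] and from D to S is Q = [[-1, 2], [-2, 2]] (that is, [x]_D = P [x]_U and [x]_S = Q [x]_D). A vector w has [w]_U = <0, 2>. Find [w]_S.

Composing the changes, [w]_S = Q P [w]_U.
Q P = [[-1, 6], [-2, 8]]; applying this to <0, 2> gives <12, 16>.

<12, 16>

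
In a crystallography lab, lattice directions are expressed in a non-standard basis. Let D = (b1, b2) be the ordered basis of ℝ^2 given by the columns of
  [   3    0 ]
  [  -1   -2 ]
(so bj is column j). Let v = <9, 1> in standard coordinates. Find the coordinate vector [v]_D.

<3, -2>

Write v = c_1 b1 + c_2 b2 and solve for the c_i.
System: 3c_1 + 0c_2 = 9, -c_1 - 2c_2 = 1; solving gives c_1 = 3, c_2 = -2.
Check: 3b1 - 2b2 = <9, 1>.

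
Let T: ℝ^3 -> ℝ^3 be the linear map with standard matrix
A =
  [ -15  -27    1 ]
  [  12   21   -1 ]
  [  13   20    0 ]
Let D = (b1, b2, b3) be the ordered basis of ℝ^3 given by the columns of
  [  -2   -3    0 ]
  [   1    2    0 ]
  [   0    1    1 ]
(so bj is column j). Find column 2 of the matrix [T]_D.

<1, 2, -1>

Column 2 of [T]_D is the D-coordinate vector of T(b2).
In standard coordinates T(b2) = A b2 = <-8, 5, 1>.
Converting to D: <-8, 5, 1> = b1 + 2b2 - b3, so the coordinate vector is <1, 2, -1>.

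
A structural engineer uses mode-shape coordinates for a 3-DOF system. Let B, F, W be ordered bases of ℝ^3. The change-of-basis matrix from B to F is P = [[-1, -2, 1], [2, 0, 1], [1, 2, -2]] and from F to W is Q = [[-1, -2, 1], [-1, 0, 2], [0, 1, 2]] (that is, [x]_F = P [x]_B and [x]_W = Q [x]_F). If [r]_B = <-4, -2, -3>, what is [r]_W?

<15, -9, -15>

Composing the changes, [r]_W = Q P [r]_B.
Q P = [[-2, 4, -5], [3, 6, -5], [4, 4, -3]]; applying this to <-4, -2, -3> gives <15, -9, -15>.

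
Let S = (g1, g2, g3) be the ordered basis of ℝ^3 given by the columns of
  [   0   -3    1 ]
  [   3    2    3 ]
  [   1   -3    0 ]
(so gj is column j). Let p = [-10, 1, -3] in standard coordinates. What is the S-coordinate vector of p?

[3, 2, -4]

[p]_S is the unique c with M c = p, where M has columns g1, ..., g3.
Solving this 3x3 system gives c = (3, 2, -4).
Check: 3g1 + 2g2 - 4g3 = [-10, 1, -3].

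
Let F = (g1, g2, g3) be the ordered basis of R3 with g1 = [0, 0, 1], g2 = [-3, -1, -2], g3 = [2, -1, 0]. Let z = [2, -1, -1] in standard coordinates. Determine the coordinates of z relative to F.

[-1, 0, 1]

Write z = c_1 g1 + ... + c_3 g3 and solve for the c_i.
Solving this 3x3 system gives c = (-1, 0, 1).
Check: -g1 + 0·g2 + g3 = [2, -1, -1].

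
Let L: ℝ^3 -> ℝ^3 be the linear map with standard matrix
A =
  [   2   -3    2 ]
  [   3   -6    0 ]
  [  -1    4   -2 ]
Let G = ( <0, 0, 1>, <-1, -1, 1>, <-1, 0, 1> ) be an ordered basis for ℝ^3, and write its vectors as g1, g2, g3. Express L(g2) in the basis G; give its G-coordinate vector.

<-2, -3, 0>

Column 2 of [L]_G is the G-coordinate vector of L(g2).
In standard coordinates L(g2) = A g2 = <3, 3, -5>.
Converting to G: <3, 3, -5> = -2g1 - 3g2 + 0·g3, so the coordinate vector is <-2, -3, 0>.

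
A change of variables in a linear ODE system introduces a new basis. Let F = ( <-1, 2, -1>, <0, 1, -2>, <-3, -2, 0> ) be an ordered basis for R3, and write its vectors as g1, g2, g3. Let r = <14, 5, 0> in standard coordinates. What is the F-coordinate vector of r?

We seek scalars with c_1 g1 + ... + c_3 g3 = r; equivalently solve M c = r where the columns of M are g1, ..., g3.
Gaussian elimination on [M | r] yields c = (-2, 1, -4).
Check: -2g1 + g2 - 4g3 = <14, 5, 0>.

<-2, 1, -4>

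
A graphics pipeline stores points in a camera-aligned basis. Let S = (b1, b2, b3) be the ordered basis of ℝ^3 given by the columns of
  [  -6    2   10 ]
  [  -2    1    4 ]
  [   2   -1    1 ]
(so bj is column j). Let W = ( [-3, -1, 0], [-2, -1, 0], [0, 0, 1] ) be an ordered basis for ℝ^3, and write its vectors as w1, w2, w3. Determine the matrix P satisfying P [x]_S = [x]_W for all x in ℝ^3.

Take x = bj: its S-coordinates are the j-th standard unit vector, so P e_j — column j of P — equals [bj]_W.
b1 = 2w1 + 0·w2 + 2w3, giving column 1 = [2, 0, 2]; repeating for each j gives P = [[2, 0, -2], [0, -1, -2], [2, -1, 1]].

[[2, 0, -2], [0, -1, -2], [2, -1, 1]]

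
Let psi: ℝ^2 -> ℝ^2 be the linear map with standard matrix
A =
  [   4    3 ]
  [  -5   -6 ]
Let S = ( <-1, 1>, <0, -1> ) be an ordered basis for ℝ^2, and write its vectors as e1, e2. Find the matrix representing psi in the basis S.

[[1, 3], [2, -3]]

The j-th column of [psi]_S is [psi(ej)]_S.
psi(e1) = A e1 = <-1, -1> = e1 + 2e2, so column 1 is <1, 2>.
Repeating for e2 and assembling the columns gives [[1, 3], [2, -3]].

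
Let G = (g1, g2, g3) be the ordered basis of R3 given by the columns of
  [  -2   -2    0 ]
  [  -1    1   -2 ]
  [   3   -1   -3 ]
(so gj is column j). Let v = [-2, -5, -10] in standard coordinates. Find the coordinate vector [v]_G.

[0, 1, 3]

We seek scalars with c_1 g1 + ... + c_3 g3 = v; equivalently solve M c = v where the columns of M are g1, ..., g3.
Row-reducing the augmented matrix [M | v] gives c = (0, 1, 3).
Check: 0·g1 + g2 + 3g3 = [-2, -5, -10].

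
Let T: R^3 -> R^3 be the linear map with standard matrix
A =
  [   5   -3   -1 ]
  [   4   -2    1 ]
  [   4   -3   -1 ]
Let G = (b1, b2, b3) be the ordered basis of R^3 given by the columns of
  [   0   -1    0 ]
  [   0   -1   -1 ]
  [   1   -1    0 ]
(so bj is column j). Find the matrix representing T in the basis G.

With P the matrix whose columns are b1, ..., b3, [T]_G = P^(-1) A P.
Column by column: T(b1) = A b1 = <-1, 1, -1>; its G-coordinates <0, 1, -2> give column 1.
Continuing for each basis vector yields [T]_G = [[0, 1, 0], [1, 1, -3], [-2, 2, 1]].

[[0, 1, 0], [1, 1, -3], [-2, 2, 1]]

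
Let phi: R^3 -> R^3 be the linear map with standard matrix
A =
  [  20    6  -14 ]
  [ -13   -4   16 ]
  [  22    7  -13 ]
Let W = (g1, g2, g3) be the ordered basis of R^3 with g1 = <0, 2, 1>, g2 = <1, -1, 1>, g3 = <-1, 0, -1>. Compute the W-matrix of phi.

[[3, 2, -3], [-2, -3, -3], [0, -3, 3]]

With P the matrix whose columns are g1, ..., g3, [phi]_W = P^(-1) A P.
Column by column: phi(g1) = A g1 = <-2, 8, 1>; its W-coordinates <3, -2, 0> give column 1.
Continuing for each basis vector yields [phi]_W = [[3, 2, -3], [-2, -3, -3], [0, -3, 3]].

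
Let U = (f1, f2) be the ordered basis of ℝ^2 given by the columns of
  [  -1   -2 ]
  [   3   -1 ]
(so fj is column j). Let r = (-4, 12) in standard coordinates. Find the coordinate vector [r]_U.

(4, 0)

Write r = c_1 f1 + c_2 f2 and solve for the c_i.
System: -c_1 - 2c_2 = -4, 3c_1 - c_2 = 12; solving gives c_1 = 4, c_2 = 0.
Check: 4f1 + 0·f2 = (-4, 12).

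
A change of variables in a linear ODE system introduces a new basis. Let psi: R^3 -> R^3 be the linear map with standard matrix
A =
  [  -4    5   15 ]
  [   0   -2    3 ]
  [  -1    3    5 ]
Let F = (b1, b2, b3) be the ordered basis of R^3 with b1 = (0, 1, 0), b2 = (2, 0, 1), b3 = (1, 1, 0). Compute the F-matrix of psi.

[[-1, 2, 1], [3, 3, 2], [-1, 1, -3]]

Let P have columns b1, ..., b3. Then [psi]_F = P^(-1) A P.
Here det P = 1, so P^(-1) is integer; computing A P first and then P^(-1)(A P) gives [[-1, 2, 1], [3, 3, 2], [-1, 1, -3]].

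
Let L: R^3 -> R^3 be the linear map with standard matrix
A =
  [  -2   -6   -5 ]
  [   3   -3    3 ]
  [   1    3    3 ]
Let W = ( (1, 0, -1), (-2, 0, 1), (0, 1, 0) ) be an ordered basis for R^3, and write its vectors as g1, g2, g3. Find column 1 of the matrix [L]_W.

Compute L(g1) = A g1 = (3, 0, -2) in standard coordinates.
Then write this in W-coordinates: solve for y in y_1 g1 + ... + y_3 g3 = (3, 0, -2).
This gives y = (1, -1, 0), which is column 1 of [L]_W.

(1, -1, 0)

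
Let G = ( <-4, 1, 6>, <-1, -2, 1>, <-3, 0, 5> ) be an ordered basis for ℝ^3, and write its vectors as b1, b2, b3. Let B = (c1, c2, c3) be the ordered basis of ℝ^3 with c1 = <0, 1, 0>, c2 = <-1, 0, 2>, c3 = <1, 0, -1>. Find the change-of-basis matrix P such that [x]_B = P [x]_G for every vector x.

Take x = bj: its G-coordinates are the j-th standard unit vector, so P e_j — column j of P — equals [bj]_B.
b1 = c1 + 2c2 - 2c3, giving column 1 = <1, 2, -2>; repeating for each j gives P = [[1, -2, 0], [2, 0, 2], [-2, -1, -1]].

[[1, -2, 0], [2, 0, 2], [-2, -1, -1]]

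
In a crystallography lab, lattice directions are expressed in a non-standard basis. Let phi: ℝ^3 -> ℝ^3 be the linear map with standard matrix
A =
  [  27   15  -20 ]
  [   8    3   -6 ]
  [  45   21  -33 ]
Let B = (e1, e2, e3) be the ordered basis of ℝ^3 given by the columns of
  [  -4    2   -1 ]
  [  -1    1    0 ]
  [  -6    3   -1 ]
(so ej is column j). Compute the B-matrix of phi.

With P the matrix whose columns are e1, ..., e3, [phi]_B = P^(-1) A P.
Column by column: phi(e1) = A e1 = <-3, 1, -3>; its B-coordinates <1, 2, 3> give column 1.
Continuing for each basis vector yields [phi]_B = [[1, -2, 3], [2, -1, 1], [3, -3, -3]].

[[1, -2, 3], [2, -1, 1], [3, -3, -3]]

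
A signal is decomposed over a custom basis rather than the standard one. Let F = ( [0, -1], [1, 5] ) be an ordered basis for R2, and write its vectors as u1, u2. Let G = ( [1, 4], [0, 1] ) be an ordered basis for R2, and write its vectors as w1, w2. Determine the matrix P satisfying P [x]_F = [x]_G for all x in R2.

[[0, 1], [-1, 1]]

Let M have columns uj and N have columns wj. Then for every x, N [x]_G = x = M [x]_F, so P = N^(-1) M.
Since det N = 1, N^(-1) has integer entries; multiplying gives P = [[0, 1], [-1, 1]].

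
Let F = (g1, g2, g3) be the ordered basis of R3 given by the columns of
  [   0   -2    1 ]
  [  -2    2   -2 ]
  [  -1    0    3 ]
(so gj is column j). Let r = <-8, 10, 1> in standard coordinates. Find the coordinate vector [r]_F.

<-1, 4, 0>

We seek scalars with c_1 g1 + ... + c_3 g3 = r; equivalently solve M c = r where the columns of M are g1, ..., g3.
Solving this 3x3 system gives c = (-1, 4, 0).
Check: -g1 + 4g2 + 0·g3 = <-8, 10, 1>.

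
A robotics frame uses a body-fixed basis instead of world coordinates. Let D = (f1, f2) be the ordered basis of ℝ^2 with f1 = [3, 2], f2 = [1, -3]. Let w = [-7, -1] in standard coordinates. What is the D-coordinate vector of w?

[-2, -1]

We seek scalars with c_1 f1 + c_2 f2 = w; equivalently solve M c = w where the columns of M are f1, f2.
System: 3c_1 + c_2 = -7, 2c_1 - 3c_2 = -1; solving gives c_1 = -2, c_2 = -1.
Check: -2f1 - f2 = [-7, -1].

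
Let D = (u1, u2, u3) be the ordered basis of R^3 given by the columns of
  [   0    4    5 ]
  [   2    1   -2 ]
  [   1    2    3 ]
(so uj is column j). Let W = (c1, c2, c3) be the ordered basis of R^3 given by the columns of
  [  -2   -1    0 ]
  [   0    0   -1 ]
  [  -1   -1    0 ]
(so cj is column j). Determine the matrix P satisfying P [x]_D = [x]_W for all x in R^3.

[[1, -2, -2], [-2, 0, -1], [-2, -1, 2]]

Take x = uj: its D-coordinates are the j-th standard unit vector, so P e_j — column j of P — equals [uj]_W.
u1 = c1 - 2c2 - 2c3, giving column 1 = [1, -2, -2]; repeating for each j gives P = [[1, -2, -2], [-2, 0, -1], [-2, -1, 2]].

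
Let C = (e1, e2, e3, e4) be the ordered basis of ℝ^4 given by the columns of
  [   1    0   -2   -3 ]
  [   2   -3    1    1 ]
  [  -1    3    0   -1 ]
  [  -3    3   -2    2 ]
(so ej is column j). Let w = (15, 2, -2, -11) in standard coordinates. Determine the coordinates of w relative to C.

(2, -1, -2, -3)

Write w = c_1 e1 + ... + c_4 e4 and solve for the c_i.
Gaussian elimination on [M | w] yields c = (2, -1, -2, -3).
Check: 2e1 - e2 - 2e3 - 3e4 = (15, 2, -2, -11).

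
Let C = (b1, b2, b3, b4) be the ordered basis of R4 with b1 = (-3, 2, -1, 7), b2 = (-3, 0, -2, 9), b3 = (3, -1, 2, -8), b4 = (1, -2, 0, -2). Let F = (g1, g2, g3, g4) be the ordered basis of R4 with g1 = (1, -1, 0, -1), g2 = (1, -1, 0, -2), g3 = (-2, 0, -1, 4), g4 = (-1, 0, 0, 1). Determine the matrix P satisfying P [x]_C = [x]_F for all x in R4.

Column j of P is [bj]_F, since P maps C-coordinates to F-coordinates.
Expressing b1 in F: b1 = 0·g1 - 2g2 + g3 - g4, so column 1 of P is (0, -2, 1, -1).
Doing the same for each bj gives P = [[0, 2, 0, 1], [-2, -2, 1, 1], [1, 2, -2, 0], [-1, -1, 2, 1]].

[[0, 2, 0, 1], [-2, -2, 1, 1], [1, 2, -2, 0], [-1, -1, 2, 1]]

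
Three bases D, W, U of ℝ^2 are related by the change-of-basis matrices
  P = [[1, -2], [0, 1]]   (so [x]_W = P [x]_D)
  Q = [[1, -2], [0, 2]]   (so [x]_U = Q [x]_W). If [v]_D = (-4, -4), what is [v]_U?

(12, -8)

Apply P to get W-coordinates (4, -4), then Q to get U-coordinates.
The result is [v]_U = (12, -8).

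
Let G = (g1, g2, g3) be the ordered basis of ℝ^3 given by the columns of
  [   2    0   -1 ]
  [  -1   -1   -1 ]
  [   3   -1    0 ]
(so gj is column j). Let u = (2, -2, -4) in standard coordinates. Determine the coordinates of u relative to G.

(0, 4, -2)

[u]_G is the unique c with M c = u, where M has columns g1, ..., g3.
Solving this 3x3 system gives c = (0, 4, -2).
Check: 0·g1 + 4g2 - 2g3 = (2, -2, -4).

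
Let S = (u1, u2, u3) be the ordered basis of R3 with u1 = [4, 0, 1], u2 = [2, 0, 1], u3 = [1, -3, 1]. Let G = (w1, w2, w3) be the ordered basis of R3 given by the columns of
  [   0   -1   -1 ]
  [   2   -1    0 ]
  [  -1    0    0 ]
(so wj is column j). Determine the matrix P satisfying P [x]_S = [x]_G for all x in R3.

Column j of P is [uj]_G, since P maps S-coordinates to G-coordinates.
Expressing u1 in G: u1 = -w1 - 2w2 - 2w3, so column 1 of P is [-1, -2, -2].
Doing the same for each uj gives P = [[-1, -1, -1], [-2, -2, 1], [-2, 0, -2]].

[[-1, -1, -1], [-2, -2, 1], [-2, 0, -2]]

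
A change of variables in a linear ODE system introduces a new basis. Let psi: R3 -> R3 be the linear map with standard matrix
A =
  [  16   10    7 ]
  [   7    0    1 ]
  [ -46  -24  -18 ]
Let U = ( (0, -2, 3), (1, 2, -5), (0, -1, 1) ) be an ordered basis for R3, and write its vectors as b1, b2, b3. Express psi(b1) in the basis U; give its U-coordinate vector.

Column 1 of [psi]_U is the U-coordinate vector of psi(b1).
In standard coordinates psi(b1) = A b1 = (1, 3, -6).
Converting to U: (1, 3, -6) = 0·b1 + b2 - b3, so the coordinate vector is (0, 1, -1).

(0, 1, -1)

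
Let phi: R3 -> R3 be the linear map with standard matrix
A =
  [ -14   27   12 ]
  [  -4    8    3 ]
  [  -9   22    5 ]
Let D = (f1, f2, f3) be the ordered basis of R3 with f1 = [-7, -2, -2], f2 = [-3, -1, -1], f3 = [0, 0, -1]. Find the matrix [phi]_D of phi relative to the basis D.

The j-th column of [phi]_D is [phi(fj)]_D.
phi(f1) = A f1 = [20, 6, 9] = -2f1 - 2f2 - 3f3, so column 1 is [-2, -2, -3].
Repeating for f2, f3 and assembling the columns gives [[-2, 0, 3], [-2, -1, -3], [-3, 1, 2]].

[[-2, 0, 3], [-2, -1, -3], [-3, 1, 2]]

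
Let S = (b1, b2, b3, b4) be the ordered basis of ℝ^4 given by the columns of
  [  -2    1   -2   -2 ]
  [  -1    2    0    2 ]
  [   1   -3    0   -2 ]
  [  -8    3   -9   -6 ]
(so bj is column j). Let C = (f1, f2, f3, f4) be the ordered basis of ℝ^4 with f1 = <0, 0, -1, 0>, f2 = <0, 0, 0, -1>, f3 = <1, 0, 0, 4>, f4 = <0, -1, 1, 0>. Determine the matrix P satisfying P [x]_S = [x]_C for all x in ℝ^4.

Let M have columns bj and N have columns fj. Then for every x, N [x]_C = x = M [x]_S, so P = N^(-1) M.
Since det N = -1, N^(-1) has integer entries; multiplying gives P = [[0, 1, 0, 0], [0, 1, 1, -2], [-2, 1, -2, -2], [1, -2, 0, -2]].

[[0, 1, 0, 0], [0, 1, 1, -2], [-2, 1, -2, -2], [1, -2, 0, -2]]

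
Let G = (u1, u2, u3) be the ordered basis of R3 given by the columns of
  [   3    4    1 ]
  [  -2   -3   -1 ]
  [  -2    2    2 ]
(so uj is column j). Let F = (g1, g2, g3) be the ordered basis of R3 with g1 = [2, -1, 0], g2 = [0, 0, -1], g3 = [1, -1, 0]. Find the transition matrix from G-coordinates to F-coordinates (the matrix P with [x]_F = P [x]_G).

Let M have columns uj and N have columns gj. Then for every x, N [x]_F = x = M [x]_G, so P = N^(-1) M.
Since det N = -1, N^(-1) has integer entries; multiplying gives P = [[1, 1, 0], [2, -2, -2], [1, 2, 1]].

[[1, 1, 0], [2, -2, -2], [1, 2, 1]]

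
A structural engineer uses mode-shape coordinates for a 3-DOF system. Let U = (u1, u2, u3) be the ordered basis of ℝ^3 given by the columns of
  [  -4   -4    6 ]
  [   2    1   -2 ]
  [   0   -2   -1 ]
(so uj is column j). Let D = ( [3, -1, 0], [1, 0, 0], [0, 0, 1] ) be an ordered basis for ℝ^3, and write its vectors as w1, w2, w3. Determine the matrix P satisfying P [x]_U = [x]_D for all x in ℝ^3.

Column j of P is [uj]_D, since P maps U-coordinates to D-coordinates.
Expressing u1 in D: u1 = -2w1 + 2w2 + 0·w3, so column 1 of P is [-2, 2, 0].
Doing the same for each uj gives P = [[-2, -1, 2], [2, -1, 0], [0, -2, -1]].

[[-2, -1, 2], [2, -1, 0], [0, -2, -1]]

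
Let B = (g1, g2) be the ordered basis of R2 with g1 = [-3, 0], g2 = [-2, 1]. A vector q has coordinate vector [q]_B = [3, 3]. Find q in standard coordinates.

[-15, 3]

The coordinates say q = 3g1 + 3g2; adding the scaled basis vectors gives [-15, 3].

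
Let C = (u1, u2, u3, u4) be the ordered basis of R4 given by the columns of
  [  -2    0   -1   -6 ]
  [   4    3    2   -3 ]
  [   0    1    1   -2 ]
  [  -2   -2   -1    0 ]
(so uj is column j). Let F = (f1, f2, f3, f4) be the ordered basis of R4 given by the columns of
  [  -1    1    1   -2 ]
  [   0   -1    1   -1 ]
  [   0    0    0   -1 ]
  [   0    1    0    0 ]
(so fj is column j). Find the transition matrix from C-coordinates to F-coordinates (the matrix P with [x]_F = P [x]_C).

[[2, 0, 2, 1], [-2, -2, -1, 0], [2, 0, 0, -1], [0, -1, -1, 2]]

Column j of P is [uj]_F, since P maps C-coordinates to F-coordinates.
Expressing u1 in F: u1 = 2f1 - 2f2 + 2f3 + 0·f4, so column 1 of P is [2, -2, 2, 0].
Doing the same for each uj gives P = [[2, 0, 2, 1], [-2, -2, -1, 0], [2, 0, 0, -1], [0, -1, -1, 2]].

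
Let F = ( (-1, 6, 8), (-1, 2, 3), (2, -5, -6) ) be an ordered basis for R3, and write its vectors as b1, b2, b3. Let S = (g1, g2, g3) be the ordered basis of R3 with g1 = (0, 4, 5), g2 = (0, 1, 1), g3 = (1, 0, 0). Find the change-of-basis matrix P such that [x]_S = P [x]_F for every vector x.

Let M have columns bj and N have columns gj. Then for every x, N [x]_S = x = M [x]_F, so P = N^(-1) M.
Since det N = -1, N^(-1) has integer entries; multiplying gives P = [[2, 1, -1], [-2, -2, -1], [-1, -1, 2]].

[[2, 1, -1], [-2, -2, -1], [-1, -1, 2]]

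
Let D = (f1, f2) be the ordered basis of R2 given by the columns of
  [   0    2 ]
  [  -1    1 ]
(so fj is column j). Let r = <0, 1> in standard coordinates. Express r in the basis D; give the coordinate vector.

Write r = c_1 f1 + c_2 f2 and solve for the c_i.
System: 0c_1 + 2c_2 = 0, -c_1 + c_2 = 1; solving gives c_1 = -1, c_2 = 0.
Check: -f1 + 0·f2 = <0, 1>.

<-1, 0>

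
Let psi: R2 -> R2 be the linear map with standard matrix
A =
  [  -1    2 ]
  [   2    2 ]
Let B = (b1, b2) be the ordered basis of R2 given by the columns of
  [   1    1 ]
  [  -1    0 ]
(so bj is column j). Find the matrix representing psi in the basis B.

[[0, -2], [-3, 1]]

With P the matrix whose columns are b1, b2, [psi]_B = P^(-1) A P.
Column by column: psi(b1) = A b1 = <-3, 0>; its B-coordinates <0, -3> give column 1.
Continuing for each basis vector yields [psi]_B = [[0, -2], [-3, 1]].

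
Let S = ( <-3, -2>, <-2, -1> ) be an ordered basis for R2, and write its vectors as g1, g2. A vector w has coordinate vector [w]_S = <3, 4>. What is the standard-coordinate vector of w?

By definition w = 3g1 + 4g2.
Summing componentwise gives <-17, -10>.

<-17, -10>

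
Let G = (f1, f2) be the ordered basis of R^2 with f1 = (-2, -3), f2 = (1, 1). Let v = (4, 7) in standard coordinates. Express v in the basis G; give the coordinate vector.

(-3, -2)

[v]_G is the unique c with M c = v, where M has columns f1, f2.
System: -2c_1 + c_2 = 4, -3c_1 + c_2 = 7; solving gives c_1 = -3, c_2 = -2.
Check: -3f1 - 2f2 = (4, 7).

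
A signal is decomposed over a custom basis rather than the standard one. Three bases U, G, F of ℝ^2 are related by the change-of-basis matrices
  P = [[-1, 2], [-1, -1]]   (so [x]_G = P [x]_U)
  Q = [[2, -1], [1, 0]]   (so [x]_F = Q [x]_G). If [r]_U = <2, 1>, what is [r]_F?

Apply P to get G-coordinates <0, -3>, then Q to get F-coordinates.
The result is [r]_F = <3, 0>.

<3, 0>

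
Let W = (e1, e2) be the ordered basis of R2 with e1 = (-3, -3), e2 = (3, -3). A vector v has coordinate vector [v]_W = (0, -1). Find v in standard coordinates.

v = M [v]_W, where M has columns e1, e2.
Carrying out the matrix-vector product, v = (-3, 3).

(-3, 3)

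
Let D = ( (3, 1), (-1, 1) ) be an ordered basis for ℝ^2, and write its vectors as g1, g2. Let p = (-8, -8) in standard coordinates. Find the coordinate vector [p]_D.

(-4, -4)

Write p = c_1 g1 + c_2 g2 and solve for the c_i.
System: 3c_1 - c_2 = -8, c_1 + c_2 = -8; solving gives c_1 = -4, c_2 = -4.
Check: -4g1 - 4g2 = (-8, -8).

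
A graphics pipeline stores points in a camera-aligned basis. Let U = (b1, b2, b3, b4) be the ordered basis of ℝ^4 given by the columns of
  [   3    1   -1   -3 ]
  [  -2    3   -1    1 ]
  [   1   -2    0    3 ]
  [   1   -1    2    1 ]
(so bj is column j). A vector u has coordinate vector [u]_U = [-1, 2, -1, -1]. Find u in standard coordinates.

[3, 8, -8, -6]

By definition u = -b1 + 2b2 - b3 - b4.
Summing componentwise gives [3, 8, -8, -6].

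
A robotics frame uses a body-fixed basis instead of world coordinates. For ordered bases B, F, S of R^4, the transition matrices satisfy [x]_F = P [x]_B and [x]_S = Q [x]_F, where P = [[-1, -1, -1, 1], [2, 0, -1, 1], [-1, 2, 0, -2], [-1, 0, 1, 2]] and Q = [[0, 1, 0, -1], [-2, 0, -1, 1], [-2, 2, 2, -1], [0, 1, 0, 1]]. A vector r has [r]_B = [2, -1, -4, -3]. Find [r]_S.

[17, -14, 26, -7]

Composing the changes, [r]_S = Q P [r]_B.
Q P = [[3, 0, -2, -1], [2, 0, 3, 2], [5, 6, -1, -6], [1, 0, 0, 3]]; applying this to [2, -1, -4, -3] gives [17, -14, 26, -7].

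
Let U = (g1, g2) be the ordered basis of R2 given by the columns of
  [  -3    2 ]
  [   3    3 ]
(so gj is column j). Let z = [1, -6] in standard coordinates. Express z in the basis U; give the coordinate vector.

We seek scalars with c_1 g1 + c_2 g2 = z; equivalently solve M c = z where the columns of M are g1, g2.
System: -3c_1 + 2c_2 = 1, 3c_1 + 3c_2 = -6; solving gives c_1 = -1, c_2 = -1.
Check: -g1 - g2 = [1, -6].

[-1, -1]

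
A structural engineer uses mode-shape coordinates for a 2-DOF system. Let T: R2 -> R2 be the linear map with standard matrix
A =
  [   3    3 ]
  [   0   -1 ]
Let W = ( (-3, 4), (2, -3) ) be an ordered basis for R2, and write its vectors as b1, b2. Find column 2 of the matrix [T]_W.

(3, 3)

Compute T(b2) = A b2 = (-3, 3) in standard coordinates.
Then write this in W-coordinates: solve for y in y_1 b1 + y_2 b2 = (-3, 3).
This gives y = (3, 3), which is column 2 of [T]_W.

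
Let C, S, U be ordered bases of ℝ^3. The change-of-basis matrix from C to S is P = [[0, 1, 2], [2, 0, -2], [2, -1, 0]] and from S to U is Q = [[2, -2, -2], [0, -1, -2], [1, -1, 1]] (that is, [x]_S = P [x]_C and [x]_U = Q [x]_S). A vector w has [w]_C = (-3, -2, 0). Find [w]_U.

(16, 14, 0)

First [w]_S = P [w]_C = (-2, -6, -4).
Then [w]_U = Q [w]_S = (16, 14, 0).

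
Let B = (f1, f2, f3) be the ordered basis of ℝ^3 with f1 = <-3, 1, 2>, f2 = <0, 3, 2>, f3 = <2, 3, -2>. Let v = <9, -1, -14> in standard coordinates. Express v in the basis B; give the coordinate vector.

<-1, -3, 3>

Write v = c_1 f1 + ... + c_3 f3 and solve for the c_i.
Row-reducing the augmented matrix [M | v] gives c = (-1, -3, 3).
Check: -f1 - 3f2 + 3f3 = <9, -1, -14>.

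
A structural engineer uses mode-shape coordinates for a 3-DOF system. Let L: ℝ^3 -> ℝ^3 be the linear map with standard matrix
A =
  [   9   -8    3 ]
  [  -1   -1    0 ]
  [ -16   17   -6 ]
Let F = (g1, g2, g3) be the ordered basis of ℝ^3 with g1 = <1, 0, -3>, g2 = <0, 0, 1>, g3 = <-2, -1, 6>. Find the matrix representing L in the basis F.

[[2, 3, 2], [2, 3, 3], [1, 0, -3]]

With P the matrix whose columns are g1, ..., g3, [L]_F = P^(-1) A P.
Column by column: L(g1) = A g1 = <0, -1, 2>; its F-coordinates <2, 2, 1> give column 1.
Continuing for each basis vector yields [L]_F = [[2, 3, 2], [2, 3, 3], [1, 0, -3]].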